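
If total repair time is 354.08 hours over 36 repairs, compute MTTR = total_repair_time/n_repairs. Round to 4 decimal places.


total_repair_time = 354.08
n_repairs = 36
MTTR = 354.08 / 36
MTTR = 9.8356

9.8356


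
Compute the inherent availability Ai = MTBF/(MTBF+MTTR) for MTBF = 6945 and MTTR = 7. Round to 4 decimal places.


MTBF = 6945
MTTR = 7
MTBF + MTTR = 6952
Ai = 6945 / 6952
Ai = 0.999

0.999


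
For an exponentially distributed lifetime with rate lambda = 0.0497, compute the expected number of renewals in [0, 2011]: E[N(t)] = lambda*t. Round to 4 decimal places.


lambda = 0.0497
t = 2011
E[N(t)] = lambda * t
E[N(t)] = 0.0497 * 2011
E[N(t)] = 99.9467

99.9467


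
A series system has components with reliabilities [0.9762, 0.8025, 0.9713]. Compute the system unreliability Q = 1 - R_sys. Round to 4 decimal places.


Components: [0.9762, 0.8025, 0.9713]
After component 1: product = 0.9762
After component 2: product = 0.7834
After component 3: product = 0.7609
R_sys = 0.7609
Q = 1 - 0.7609 = 0.2391

0.2391


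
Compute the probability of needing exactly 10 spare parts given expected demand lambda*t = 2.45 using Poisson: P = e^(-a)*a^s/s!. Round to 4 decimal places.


a = 2.45, s = 10
e^(-a) = e^(-2.45) = 0.0863
a^s = 2.45^10 = 7792.2135
s! = 3628800
P = 0.0863 * 7792.2135 / 3628800
P = 0.0002

0.0002


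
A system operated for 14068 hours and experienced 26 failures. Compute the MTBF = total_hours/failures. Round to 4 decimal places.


total_hours = 14068
failures = 26
MTBF = 14068 / 26
MTBF = 541.0769

541.0769


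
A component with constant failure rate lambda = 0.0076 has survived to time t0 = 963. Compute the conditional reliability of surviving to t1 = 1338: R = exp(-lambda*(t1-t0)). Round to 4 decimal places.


lambda = 0.0076
t0 = 963, t1 = 1338
t1 - t0 = 375
lambda * (t1-t0) = 0.0076 * 375 = 2.85
R = exp(-2.85)
R = 0.0578

0.0578


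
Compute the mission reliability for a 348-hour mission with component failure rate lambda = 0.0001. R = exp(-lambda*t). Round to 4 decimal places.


lambda = 0.0001
mission_time = 348
lambda * t = 0.0001 * 348 = 0.0348
R = exp(-0.0348)
R = 0.9658

0.9658


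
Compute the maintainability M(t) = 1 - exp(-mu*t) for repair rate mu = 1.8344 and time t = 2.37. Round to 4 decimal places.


mu = 1.8344, t = 2.37
mu * t = 1.8344 * 2.37 = 4.3475
exp(-4.3475) = 0.0129
M(t) = 1 - 0.0129
M(t) = 0.9871

0.9871


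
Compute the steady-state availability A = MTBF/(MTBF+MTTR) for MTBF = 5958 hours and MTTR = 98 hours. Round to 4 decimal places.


MTBF = 5958
MTTR = 98
MTBF + MTTR = 6056
A = 5958 / 6056
A = 0.9838

0.9838


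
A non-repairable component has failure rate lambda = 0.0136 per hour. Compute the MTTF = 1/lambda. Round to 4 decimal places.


lambda = 0.0136
MTTF = 1 / 0.0136
MTTF = 73.5294

73.5294


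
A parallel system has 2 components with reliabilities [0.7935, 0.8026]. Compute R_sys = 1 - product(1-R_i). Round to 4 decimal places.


Components: [0.7935, 0.8026]
(1 - 0.7935) = 0.2065, running product = 0.2065
(1 - 0.8026) = 0.1974, running product = 0.0408
Product of (1-R_i) = 0.0408
R_sys = 1 - 0.0408 = 0.9592

0.9592


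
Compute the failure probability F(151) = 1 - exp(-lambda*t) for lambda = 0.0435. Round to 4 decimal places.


lambda = 0.0435, t = 151
lambda * t = 6.5685
exp(-6.5685) = 0.0014
F(t) = 1 - 0.0014
F(t) = 0.9986

0.9986


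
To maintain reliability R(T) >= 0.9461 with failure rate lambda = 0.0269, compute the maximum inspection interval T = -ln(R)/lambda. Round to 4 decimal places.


R_target = 0.9461
lambda = 0.0269
-ln(0.9461) = 0.0554
T = 0.0554 / 0.0269
T = 2.0597

2.0597


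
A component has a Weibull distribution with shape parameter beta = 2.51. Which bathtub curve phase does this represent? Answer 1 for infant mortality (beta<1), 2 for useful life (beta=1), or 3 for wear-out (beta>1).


beta = 2.51
Compare beta to 1:
beta < 1 => infant mortality (phase 1)
beta = 1 => useful life (phase 2)
beta > 1 => wear-out (phase 3)
Since beta = 2.51, this is wear-out (increasing failure rate)
Phase = 3

3


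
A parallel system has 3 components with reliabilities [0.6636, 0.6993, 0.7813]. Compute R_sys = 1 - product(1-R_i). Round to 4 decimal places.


Components: [0.6636, 0.6993, 0.7813]
(1 - 0.6636) = 0.3364, running product = 0.3364
(1 - 0.6993) = 0.3007, running product = 0.1012
(1 - 0.7813) = 0.2187, running product = 0.0221
Product of (1-R_i) = 0.0221
R_sys = 1 - 0.0221 = 0.9779

0.9779


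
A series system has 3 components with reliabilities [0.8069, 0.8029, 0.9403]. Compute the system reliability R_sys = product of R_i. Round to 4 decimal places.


Components: [0.8069, 0.8029, 0.9403]
After component 1 (R=0.8069): product = 0.8069
After component 2 (R=0.8029): product = 0.6479
After component 3 (R=0.9403): product = 0.6092
R_sys = 0.6092

0.6092


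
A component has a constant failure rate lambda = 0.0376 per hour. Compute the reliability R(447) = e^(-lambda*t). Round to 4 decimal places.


lambda = 0.0376
t = 447
lambda * t = 16.8072
R(t) = e^(-16.8072)
R(t) = 0.0

0.0


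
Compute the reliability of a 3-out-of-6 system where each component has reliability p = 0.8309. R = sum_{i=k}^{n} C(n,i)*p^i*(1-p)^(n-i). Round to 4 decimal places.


k = 3, n = 6, p = 0.8309
i=3: C(6,3)=20 * 0.8309^3 * 0.1691^3 = 0.0555
i=4: C(6,4)=15 * 0.8309^4 * 0.1691^2 = 0.2044
i=5: C(6,5)=6 * 0.8309^5 * 0.1691^1 = 0.4018
i=6: C(6,6)=1 * 0.8309^6 * 0.1691^0 = 0.3291
R = sum of terms = 0.9908

0.9908


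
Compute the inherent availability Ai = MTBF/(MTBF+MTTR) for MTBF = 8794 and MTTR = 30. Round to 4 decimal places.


MTBF = 8794
MTTR = 30
MTBF + MTTR = 8824
Ai = 8794 / 8824
Ai = 0.9966

0.9966


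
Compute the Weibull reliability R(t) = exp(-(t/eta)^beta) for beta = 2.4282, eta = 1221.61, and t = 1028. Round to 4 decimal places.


beta = 2.4282, eta = 1221.61, t = 1028
t/eta = 1028 / 1221.61 = 0.8415
(t/eta)^beta = 0.8415^2.4282 = 0.6577
R(t) = exp(-0.6577)
R(t) = 0.518

0.518


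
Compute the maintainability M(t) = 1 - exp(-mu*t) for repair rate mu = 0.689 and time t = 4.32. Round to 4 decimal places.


mu = 0.689, t = 4.32
mu * t = 0.689 * 4.32 = 2.9765
exp(-2.9765) = 0.051
M(t) = 1 - 0.051
M(t) = 0.949

0.949


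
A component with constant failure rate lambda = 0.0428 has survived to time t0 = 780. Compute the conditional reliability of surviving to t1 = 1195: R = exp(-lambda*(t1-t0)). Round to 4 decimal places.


lambda = 0.0428
t0 = 780, t1 = 1195
t1 - t0 = 415
lambda * (t1-t0) = 0.0428 * 415 = 17.762
R = exp(-17.762)
R = 0.0

0.0


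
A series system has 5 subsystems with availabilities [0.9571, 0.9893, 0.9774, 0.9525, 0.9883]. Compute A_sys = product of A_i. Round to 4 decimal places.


Subsystems: [0.9571, 0.9893, 0.9774, 0.9525, 0.9883]
After subsystem 1 (A=0.9571): product = 0.9571
After subsystem 2 (A=0.9893): product = 0.9469
After subsystem 3 (A=0.9774): product = 0.9255
After subsystem 4 (A=0.9525): product = 0.8815
After subsystem 5 (A=0.9883): product = 0.8712
A_sys = 0.8712

0.8712


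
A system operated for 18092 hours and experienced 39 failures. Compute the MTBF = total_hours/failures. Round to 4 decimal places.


total_hours = 18092
failures = 39
MTBF = 18092 / 39
MTBF = 463.8974

463.8974


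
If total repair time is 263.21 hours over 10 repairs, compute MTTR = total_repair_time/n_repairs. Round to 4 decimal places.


total_repair_time = 263.21
n_repairs = 10
MTTR = 263.21 / 10
MTTR = 26.321

26.321


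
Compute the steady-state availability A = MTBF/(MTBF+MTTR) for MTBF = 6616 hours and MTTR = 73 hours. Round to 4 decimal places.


MTBF = 6616
MTTR = 73
MTBF + MTTR = 6689
A = 6616 / 6689
A = 0.9891

0.9891


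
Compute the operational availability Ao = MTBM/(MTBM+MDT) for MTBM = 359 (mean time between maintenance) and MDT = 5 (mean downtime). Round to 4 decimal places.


MTBM = 359
MDT = 5
MTBM + MDT = 364
Ao = 359 / 364
Ao = 0.9863

0.9863


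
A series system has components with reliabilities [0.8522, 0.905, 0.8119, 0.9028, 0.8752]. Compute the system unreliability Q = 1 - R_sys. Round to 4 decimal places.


Components: [0.8522, 0.905, 0.8119, 0.9028, 0.8752]
After component 1: product = 0.8522
After component 2: product = 0.7712
After component 3: product = 0.6262
After component 4: product = 0.5653
After component 5: product = 0.4948
R_sys = 0.4948
Q = 1 - 0.4948 = 0.5052

0.5052


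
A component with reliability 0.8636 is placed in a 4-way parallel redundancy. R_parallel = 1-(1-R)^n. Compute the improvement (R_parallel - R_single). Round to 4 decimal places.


R_single = 0.8636, n = 4
1 - R_single = 0.1364
(1 - R_single)^n = 0.1364^4 = 0.0003
R_parallel = 1 - 0.0003 = 0.9997
Improvement = 0.9997 - 0.8636
Improvement = 0.1361

0.1361


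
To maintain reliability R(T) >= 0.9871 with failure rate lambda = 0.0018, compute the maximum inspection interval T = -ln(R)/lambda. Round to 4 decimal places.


R_target = 0.9871
lambda = 0.0018
-ln(0.9871) = 0.013
T = 0.013 / 0.0018
T = 7.2133

7.2133


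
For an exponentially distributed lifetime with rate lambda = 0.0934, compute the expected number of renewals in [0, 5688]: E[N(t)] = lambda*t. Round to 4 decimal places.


lambda = 0.0934
t = 5688
E[N(t)] = lambda * t
E[N(t)] = 0.0934 * 5688
E[N(t)] = 531.2592

531.2592


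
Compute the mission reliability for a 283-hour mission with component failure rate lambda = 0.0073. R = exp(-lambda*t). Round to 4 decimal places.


lambda = 0.0073
mission_time = 283
lambda * t = 0.0073 * 283 = 2.0659
R = exp(-2.0659)
R = 0.1267

0.1267


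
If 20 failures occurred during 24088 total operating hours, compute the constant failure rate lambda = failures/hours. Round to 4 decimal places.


failures = 20
total_hours = 24088
lambda = 20 / 24088
lambda = 0.0008

0.0008


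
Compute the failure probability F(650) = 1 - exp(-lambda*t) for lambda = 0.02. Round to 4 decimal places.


lambda = 0.02, t = 650
lambda * t = 13.0
exp(-13.0) = 0.0
F(t) = 1 - 0.0
F(t) = 1.0

1.0


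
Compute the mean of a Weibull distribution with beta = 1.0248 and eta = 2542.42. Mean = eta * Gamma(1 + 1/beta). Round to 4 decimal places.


beta = 1.0248, eta = 2542.42
1/beta = 0.9758
1 + 1/beta = 1.9758
Gamma(1.9758) = 0.99
Mean = 2542.42 * 0.99
Mean = 2517.018

2517.018


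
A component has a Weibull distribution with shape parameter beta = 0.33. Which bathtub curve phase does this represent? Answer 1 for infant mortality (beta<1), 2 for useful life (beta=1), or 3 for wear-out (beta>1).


beta = 0.33
Compare beta to 1:
beta < 1 => infant mortality (phase 1)
beta = 1 => useful life (phase 2)
beta > 1 => wear-out (phase 3)
Since beta = 0.33, this is infant mortality (decreasing failure rate)
Phase = 1

1


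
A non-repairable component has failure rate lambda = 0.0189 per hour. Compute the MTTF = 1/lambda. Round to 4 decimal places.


lambda = 0.0189
MTTF = 1 / 0.0189
MTTF = 52.9101

52.9101


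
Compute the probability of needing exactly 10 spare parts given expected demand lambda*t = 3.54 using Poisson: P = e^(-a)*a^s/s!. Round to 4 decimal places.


a = 3.54, s = 10
e^(-a) = e^(-3.54) = 0.029
a^s = 3.54^10 = 309052.7556
s! = 3628800
P = 0.029 * 309052.7556 / 3628800
P = 0.0025

0.0025


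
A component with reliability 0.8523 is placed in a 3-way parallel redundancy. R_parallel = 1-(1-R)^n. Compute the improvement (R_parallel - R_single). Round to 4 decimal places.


R_single = 0.8523, n = 3
1 - R_single = 0.1477
(1 - R_single)^n = 0.1477^3 = 0.0032
R_parallel = 1 - 0.0032 = 0.9968
Improvement = 0.9968 - 0.8523
Improvement = 0.1445

0.1445


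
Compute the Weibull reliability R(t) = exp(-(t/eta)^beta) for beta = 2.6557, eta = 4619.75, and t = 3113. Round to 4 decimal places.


beta = 2.6557, eta = 4619.75, t = 3113
t/eta = 3113 / 4619.75 = 0.6738
(t/eta)^beta = 0.6738^2.6557 = 0.3505
R(t) = exp(-0.3505)
R(t) = 0.7043

0.7043


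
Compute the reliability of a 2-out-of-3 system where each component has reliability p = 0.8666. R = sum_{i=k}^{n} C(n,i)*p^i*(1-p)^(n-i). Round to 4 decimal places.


k = 2, n = 3, p = 0.8666
i=2: C(3,2)=3 * 0.8666^2 * 0.1334^1 = 0.3005
i=3: C(3,3)=1 * 0.8666^3 * 0.1334^0 = 0.6508
R = sum of terms = 0.9514

0.9514


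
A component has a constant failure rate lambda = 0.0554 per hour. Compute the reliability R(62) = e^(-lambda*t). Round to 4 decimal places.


lambda = 0.0554
t = 62
lambda * t = 3.4348
R(t) = e^(-3.4348)
R(t) = 0.0322

0.0322


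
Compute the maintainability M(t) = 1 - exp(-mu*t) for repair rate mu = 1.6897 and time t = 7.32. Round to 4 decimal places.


mu = 1.6897, t = 7.32
mu * t = 1.6897 * 7.32 = 12.3686
exp(-12.3686) = 0.0
M(t) = 1 - 0.0
M(t) = 1.0

1.0


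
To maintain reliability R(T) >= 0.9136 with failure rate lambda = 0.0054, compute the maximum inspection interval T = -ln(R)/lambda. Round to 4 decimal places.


R_target = 0.9136
lambda = 0.0054
-ln(0.9136) = 0.0904
T = 0.0904 / 0.0054
T = 16.7338

16.7338


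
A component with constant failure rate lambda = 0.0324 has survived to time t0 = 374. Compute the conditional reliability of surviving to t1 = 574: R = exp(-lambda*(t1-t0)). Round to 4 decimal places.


lambda = 0.0324
t0 = 374, t1 = 574
t1 - t0 = 200
lambda * (t1-t0) = 0.0324 * 200 = 6.48
R = exp(-6.48)
R = 0.0015

0.0015


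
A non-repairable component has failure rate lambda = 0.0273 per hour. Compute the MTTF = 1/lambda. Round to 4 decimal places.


lambda = 0.0273
MTTF = 1 / 0.0273
MTTF = 36.63

36.63


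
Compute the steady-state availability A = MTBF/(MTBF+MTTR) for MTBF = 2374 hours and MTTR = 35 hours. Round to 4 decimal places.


MTBF = 2374
MTTR = 35
MTBF + MTTR = 2409
A = 2374 / 2409
A = 0.9855

0.9855


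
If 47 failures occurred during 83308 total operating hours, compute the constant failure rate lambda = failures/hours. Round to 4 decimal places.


failures = 47
total_hours = 83308
lambda = 47 / 83308
lambda = 0.0006

0.0006


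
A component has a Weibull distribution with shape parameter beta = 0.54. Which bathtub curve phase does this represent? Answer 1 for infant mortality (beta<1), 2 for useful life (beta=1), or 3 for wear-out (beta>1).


beta = 0.54
Compare beta to 1:
beta < 1 => infant mortality (phase 1)
beta = 1 => useful life (phase 2)
beta > 1 => wear-out (phase 3)
Since beta = 0.54, this is infant mortality (decreasing failure rate)
Phase = 1

1


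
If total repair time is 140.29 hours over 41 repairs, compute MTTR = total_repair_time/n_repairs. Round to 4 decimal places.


total_repair_time = 140.29
n_repairs = 41
MTTR = 140.29 / 41
MTTR = 3.4217

3.4217


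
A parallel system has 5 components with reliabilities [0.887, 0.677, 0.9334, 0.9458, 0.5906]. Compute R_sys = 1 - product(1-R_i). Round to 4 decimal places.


Components: [0.887, 0.677, 0.9334, 0.9458, 0.5906]
(1 - 0.887) = 0.113, running product = 0.113
(1 - 0.677) = 0.323, running product = 0.0365
(1 - 0.9334) = 0.0666, running product = 0.0024
(1 - 0.9458) = 0.0542, running product = 0.0001
(1 - 0.5906) = 0.4094, running product = 0.0001
Product of (1-R_i) = 0.0001
R_sys = 1 - 0.0001 = 0.9999

0.9999


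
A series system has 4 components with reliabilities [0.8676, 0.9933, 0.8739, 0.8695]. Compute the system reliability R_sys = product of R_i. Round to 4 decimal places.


Components: [0.8676, 0.9933, 0.8739, 0.8695]
After component 1 (R=0.8676): product = 0.8676
After component 2 (R=0.9933): product = 0.8618
After component 3 (R=0.8739): product = 0.7531
After component 4 (R=0.8695): product = 0.6548
R_sys = 0.6548

0.6548


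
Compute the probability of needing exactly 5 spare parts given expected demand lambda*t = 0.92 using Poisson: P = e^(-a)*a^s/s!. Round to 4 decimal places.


a = 0.92, s = 5
e^(-a) = e^(-0.92) = 0.3985
a^s = 0.92^5 = 0.6591
s! = 120
P = 0.3985 * 0.6591 / 120
P = 0.0022

0.0022


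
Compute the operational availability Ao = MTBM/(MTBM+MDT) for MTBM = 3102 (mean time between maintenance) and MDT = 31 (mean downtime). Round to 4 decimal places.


MTBM = 3102
MDT = 31
MTBM + MDT = 3133
Ao = 3102 / 3133
Ao = 0.9901

0.9901


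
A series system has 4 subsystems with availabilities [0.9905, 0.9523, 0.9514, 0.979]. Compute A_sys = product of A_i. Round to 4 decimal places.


Subsystems: [0.9905, 0.9523, 0.9514, 0.979]
After subsystem 1 (A=0.9905): product = 0.9905
After subsystem 2 (A=0.9523): product = 0.9433
After subsystem 3 (A=0.9514): product = 0.8974
After subsystem 4 (A=0.979): product = 0.8786
A_sys = 0.8786

0.8786


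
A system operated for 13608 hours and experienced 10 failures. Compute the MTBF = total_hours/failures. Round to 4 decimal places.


total_hours = 13608
failures = 10
MTBF = 13608 / 10
MTBF = 1360.8

1360.8


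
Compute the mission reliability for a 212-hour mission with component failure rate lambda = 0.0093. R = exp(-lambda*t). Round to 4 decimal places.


lambda = 0.0093
mission_time = 212
lambda * t = 0.0093 * 212 = 1.9716
R = exp(-1.9716)
R = 0.1392

0.1392


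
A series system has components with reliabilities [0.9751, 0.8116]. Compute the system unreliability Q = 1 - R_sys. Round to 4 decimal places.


Components: [0.9751, 0.8116]
After component 1: product = 0.9751
After component 2: product = 0.7914
R_sys = 0.7914
Q = 1 - 0.7914 = 0.2086

0.2086


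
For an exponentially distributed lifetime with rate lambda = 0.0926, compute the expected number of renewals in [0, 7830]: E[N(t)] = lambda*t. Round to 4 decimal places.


lambda = 0.0926
t = 7830
E[N(t)] = lambda * t
E[N(t)] = 0.0926 * 7830
E[N(t)] = 725.058

725.058


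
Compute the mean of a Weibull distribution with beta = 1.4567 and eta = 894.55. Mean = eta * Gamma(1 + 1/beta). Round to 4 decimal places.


beta = 1.4567, eta = 894.55
1/beta = 0.6865
1 + 1/beta = 1.6865
Gamma(1.6865) = 0.9061
Mean = 894.55 * 0.9061
Mean = 810.5937

810.5937


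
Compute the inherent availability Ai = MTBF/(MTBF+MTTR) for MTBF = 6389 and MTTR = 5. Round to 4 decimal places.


MTBF = 6389
MTTR = 5
MTBF + MTTR = 6394
Ai = 6389 / 6394
Ai = 0.9992

0.9992


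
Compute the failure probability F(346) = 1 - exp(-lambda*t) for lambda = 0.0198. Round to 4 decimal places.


lambda = 0.0198, t = 346
lambda * t = 6.8508
exp(-6.8508) = 0.0011
F(t) = 1 - 0.0011
F(t) = 0.9989

0.9989


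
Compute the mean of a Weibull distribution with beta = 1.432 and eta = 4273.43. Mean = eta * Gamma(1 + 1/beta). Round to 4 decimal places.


beta = 1.432, eta = 4273.43
1/beta = 0.6983
1 + 1/beta = 1.6983
Gamma(1.6983) = 0.9083
Mean = 4273.43 * 0.9083
Mean = 3881.6514

3881.6514


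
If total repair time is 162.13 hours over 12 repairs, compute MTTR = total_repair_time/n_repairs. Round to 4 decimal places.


total_repair_time = 162.13
n_repairs = 12
MTTR = 162.13 / 12
MTTR = 13.5108

13.5108


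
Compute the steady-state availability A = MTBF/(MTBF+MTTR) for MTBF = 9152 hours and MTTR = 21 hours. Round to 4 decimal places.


MTBF = 9152
MTTR = 21
MTBF + MTTR = 9173
A = 9152 / 9173
A = 0.9977

0.9977


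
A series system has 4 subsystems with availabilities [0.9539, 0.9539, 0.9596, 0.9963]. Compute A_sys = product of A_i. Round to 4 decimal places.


Subsystems: [0.9539, 0.9539, 0.9596, 0.9963]
After subsystem 1 (A=0.9539): product = 0.9539
After subsystem 2 (A=0.9539): product = 0.9099
After subsystem 3 (A=0.9596): product = 0.8732
After subsystem 4 (A=0.9963): product = 0.8699
A_sys = 0.8699

0.8699


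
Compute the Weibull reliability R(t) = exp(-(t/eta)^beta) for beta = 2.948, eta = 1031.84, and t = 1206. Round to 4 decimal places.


beta = 2.948, eta = 1031.84, t = 1206
t/eta = 1206 / 1031.84 = 1.1688
(t/eta)^beta = 1.1688^2.948 = 1.5837
R(t) = exp(-1.5837)
R(t) = 0.2052

0.2052


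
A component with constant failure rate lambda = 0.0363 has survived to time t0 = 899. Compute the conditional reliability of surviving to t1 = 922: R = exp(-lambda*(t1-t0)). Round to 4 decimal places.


lambda = 0.0363
t0 = 899, t1 = 922
t1 - t0 = 23
lambda * (t1-t0) = 0.0363 * 23 = 0.8349
R = exp(-0.8349)
R = 0.4339

0.4339


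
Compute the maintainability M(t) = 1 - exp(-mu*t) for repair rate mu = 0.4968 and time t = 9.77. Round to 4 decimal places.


mu = 0.4968, t = 9.77
mu * t = 0.4968 * 9.77 = 4.8537
exp(-4.8537) = 0.0078
M(t) = 1 - 0.0078
M(t) = 0.9922

0.9922


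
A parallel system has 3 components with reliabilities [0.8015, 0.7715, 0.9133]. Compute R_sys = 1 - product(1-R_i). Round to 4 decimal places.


Components: [0.8015, 0.7715, 0.9133]
(1 - 0.8015) = 0.1985, running product = 0.1985
(1 - 0.7715) = 0.2285, running product = 0.0454
(1 - 0.9133) = 0.0867, running product = 0.0039
Product of (1-R_i) = 0.0039
R_sys = 1 - 0.0039 = 0.9961

0.9961


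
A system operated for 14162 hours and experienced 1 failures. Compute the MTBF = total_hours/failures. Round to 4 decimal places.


total_hours = 14162
failures = 1
MTBF = 14162 / 1
MTBF = 14162.0

14162.0


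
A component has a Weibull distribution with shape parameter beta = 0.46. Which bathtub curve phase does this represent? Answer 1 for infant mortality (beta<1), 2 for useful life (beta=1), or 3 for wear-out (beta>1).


beta = 0.46
Compare beta to 1:
beta < 1 => infant mortality (phase 1)
beta = 1 => useful life (phase 2)
beta > 1 => wear-out (phase 3)
Since beta = 0.46, this is infant mortality (decreasing failure rate)
Phase = 1

1


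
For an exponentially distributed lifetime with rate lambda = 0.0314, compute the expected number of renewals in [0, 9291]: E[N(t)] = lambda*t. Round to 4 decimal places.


lambda = 0.0314
t = 9291
E[N(t)] = lambda * t
E[N(t)] = 0.0314 * 9291
E[N(t)] = 291.7374

291.7374


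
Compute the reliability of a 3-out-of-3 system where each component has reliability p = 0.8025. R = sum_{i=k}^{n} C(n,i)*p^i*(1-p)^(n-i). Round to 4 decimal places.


k = 3, n = 3, p = 0.8025
i=3: C(3,3)=1 * 0.8025^3 * 0.1975^0 = 0.5168
R = sum of terms = 0.5168

0.5168


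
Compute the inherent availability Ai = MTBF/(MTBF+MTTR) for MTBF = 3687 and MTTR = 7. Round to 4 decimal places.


MTBF = 3687
MTTR = 7
MTBF + MTTR = 3694
Ai = 3687 / 3694
Ai = 0.9981

0.9981


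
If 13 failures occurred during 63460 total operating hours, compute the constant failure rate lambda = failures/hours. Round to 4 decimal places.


failures = 13
total_hours = 63460
lambda = 13 / 63460
lambda = 0.0002

0.0002


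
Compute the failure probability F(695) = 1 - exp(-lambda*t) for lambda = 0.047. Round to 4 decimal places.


lambda = 0.047, t = 695
lambda * t = 32.665
exp(-32.665) = 0.0
F(t) = 1 - 0.0
F(t) = 1.0

1.0


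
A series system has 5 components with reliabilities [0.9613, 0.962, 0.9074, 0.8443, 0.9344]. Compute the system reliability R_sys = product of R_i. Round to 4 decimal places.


Components: [0.9613, 0.962, 0.9074, 0.8443, 0.9344]
After component 1 (R=0.9613): product = 0.9613
After component 2 (R=0.962): product = 0.9248
After component 3 (R=0.9074): product = 0.8391
After component 4 (R=0.8443): product = 0.7085
After component 5 (R=0.9344): product = 0.662
R_sys = 0.662

0.662


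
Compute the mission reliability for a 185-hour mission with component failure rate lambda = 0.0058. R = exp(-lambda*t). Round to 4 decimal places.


lambda = 0.0058
mission_time = 185
lambda * t = 0.0058 * 185 = 1.073
R = exp(-1.073)
R = 0.342

0.342


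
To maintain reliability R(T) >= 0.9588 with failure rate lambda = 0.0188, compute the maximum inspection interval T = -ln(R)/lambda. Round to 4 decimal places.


R_target = 0.9588
lambda = 0.0188
-ln(0.9588) = 0.0421
T = 0.0421 / 0.0188
T = 2.2379

2.2379


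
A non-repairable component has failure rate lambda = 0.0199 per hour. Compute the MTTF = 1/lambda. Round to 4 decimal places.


lambda = 0.0199
MTTF = 1 / 0.0199
MTTF = 50.2513

50.2513


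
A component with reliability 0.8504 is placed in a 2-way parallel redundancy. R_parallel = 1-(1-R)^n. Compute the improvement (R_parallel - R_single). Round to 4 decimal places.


R_single = 0.8504, n = 2
1 - R_single = 0.1496
(1 - R_single)^n = 0.1496^2 = 0.0224
R_parallel = 1 - 0.0224 = 0.9776
Improvement = 0.9776 - 0.8504
Improvement = 0.1272

0.1272


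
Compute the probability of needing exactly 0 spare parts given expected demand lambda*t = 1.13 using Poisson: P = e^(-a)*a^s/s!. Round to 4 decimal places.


a = 1.13, s = 0
e^(-a) = e^(-1.13) = 0.323
a^s = 1.13^0 = 1.0
s! = 1
P = 0.323 * 1.0 / 1
P = 0.323

0.323


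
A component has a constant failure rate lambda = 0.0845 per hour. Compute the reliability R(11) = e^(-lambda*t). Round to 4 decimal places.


lambda = 0.0845
t = 11
lambda * t = 0.9295
R(t) = e^(-0.9295)
R(t) = 0.3948

0.3948


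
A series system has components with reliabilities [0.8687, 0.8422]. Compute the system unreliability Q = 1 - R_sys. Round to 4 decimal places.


Components: [0.8687, 0.8422]
After component 1: product = 0.8687
After component 2: product = 0.7316
R_sys = 0.7316
Q = 1 - 0.7316 = 0.2684

0.2684


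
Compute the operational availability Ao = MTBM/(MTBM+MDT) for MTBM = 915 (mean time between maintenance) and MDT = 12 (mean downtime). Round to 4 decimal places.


MTBM = 915
MDT = 12
MTBM + MDT = 927
Ao = 915 / 927
Ao = 0.9871

0.9871


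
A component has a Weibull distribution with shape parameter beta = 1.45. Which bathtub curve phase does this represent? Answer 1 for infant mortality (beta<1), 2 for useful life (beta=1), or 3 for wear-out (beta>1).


beta = 1.45
Compare beta to 1:
beta < 1 => infant mortality (phase 1)
beta = 1 => useful life (phase 2)
beta > 1 => wear-out (phase 3)
Since beta = 1.45, this is wear-out (increasing failure rate)
Phase = 3

3


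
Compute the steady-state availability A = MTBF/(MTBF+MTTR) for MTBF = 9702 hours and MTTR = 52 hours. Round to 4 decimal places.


MTBF = 9702
MTTR = 52
MTBF + MTTR = 9754
A = 9702 / 9754
A = 0.9947

0.9947


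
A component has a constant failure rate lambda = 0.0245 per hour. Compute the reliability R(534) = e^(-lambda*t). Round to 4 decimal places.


lambda = 0.0245
t = 534
lambda * t = 13.083
R(t) = e^(-13.083)
R(t) = 0.0

0.0


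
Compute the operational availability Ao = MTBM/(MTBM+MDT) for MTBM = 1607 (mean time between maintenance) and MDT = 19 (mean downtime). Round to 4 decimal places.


MTBM = 1607
MDT = 19
MTBM + MDT = 1626
Ao = 1607 / 1626
Ao = 0.9883

0.9883


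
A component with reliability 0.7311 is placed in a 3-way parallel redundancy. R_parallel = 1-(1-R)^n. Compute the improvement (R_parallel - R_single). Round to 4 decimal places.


R_single = 0.7311, n = 3
1 - R_single = 0.2689
(1 - R_single)^n = 0.2689^3 = 0.0194
R_parallel = 1 - 0.0194 = 0.9806
Improvement = 0.9806 - 0.7311
Improvement = 0.2495

0.2495


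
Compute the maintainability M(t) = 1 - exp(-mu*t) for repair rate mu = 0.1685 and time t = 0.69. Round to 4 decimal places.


mu = 0.1685, t = 0.69
mu * t = 0.1685 * 0.69 = 0.1163
exp(-0.1163) = 0.8902
M(t) = 1 - 0.8902
M(t) = 0.1098

0.1098


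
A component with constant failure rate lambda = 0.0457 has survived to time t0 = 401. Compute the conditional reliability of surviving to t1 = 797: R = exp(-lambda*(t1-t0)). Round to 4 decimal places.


lambda = 0.0457
t0 = 401, t1 = 797
t1 - t0 = 396
lambda * (t1-t0) = 0.0457 * 396 = 18.0972
R = exp(-18.0972)
R = 0.0

0.0


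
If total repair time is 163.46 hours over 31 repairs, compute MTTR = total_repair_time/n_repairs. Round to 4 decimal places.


total_repair_time = 163.46
n_repairs = 31
MTTR = 163.46 / 31
MTTR = 5.2729

5.2729


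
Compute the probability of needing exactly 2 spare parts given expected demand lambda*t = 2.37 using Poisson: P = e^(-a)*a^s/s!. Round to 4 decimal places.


a = 2.37, s = 2
e^(-a) = e^(-2.37) = 0.0935
a^s = 2.37^2 = 5.6169
s! = 2
P = 0.0935 * 5.6169 / 2
P = 0.2625

0.2625


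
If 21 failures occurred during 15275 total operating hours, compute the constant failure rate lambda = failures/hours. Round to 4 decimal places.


failures = 21
total_hours = 15275
lambda = 21 / 15275
lambda = 0.0014

0.0014


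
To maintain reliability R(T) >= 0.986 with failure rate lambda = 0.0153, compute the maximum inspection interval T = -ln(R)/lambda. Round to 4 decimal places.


R_target = 0.986
lambda = 0.0153
-ln(0.986) = 0.0141
T = 0.0141 / 0.0153
T = 0.9215

0.9215


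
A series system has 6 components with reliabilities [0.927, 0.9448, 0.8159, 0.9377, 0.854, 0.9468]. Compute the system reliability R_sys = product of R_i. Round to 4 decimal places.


Components: [0.927, 0.9448, 0.8159, 0.9377, 0.854, 0.9468]
After component 1 (R=0.927): product = 0.927
After component 2 (R=0.9448): product = 0.8758
After component 3 (R=0.8159): product = 0.7146
After component 4 (R=0.9377): product = 0.6701
After component 5 (R=0.854): product = 0.5722
After component 6 (R=0.9468): product = 0.5418
R_sys = 0.5418

0.5418


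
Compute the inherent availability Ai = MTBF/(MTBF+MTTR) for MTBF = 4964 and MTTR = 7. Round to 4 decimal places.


MTBF = 4964
MTTR = 7
MTBF + MTTR = 4971
Ai = 4964 / 4971
Ai = 0.9986

0.9986


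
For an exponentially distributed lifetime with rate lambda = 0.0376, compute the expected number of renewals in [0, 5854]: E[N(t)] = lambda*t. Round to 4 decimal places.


lambda = 0.0376
t = 5854
E[N(t)] = lambda * t
E[N(t)] = 0.0376 * 5854
E[N(t)] = 220.1104

220.1104


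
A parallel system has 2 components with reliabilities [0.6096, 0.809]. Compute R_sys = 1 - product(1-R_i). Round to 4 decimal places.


Components: [0.6096, 0.809]
(1 - 0.6096) = 0.3904, running product = 0.3904
(1 - 0.809) = 0.191, running product = 0.0746
Product of (1-R_i) = 0.0746
R_sys = 1 - 0.0746 = 0.9254

0.9254


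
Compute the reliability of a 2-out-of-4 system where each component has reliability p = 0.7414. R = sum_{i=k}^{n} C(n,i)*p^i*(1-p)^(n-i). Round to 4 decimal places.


k = 2, n = 4, p = 0.7414
i=2: C(4,2)=6 * 0.7414^2 * 0.2586^2 = 0.2206
i=3: C(4,3)=4 * 0.7414^3 * 0.2586^1 = 0.4215
i=4: C(4,4)=1 * 0.7414^4 * 0.2586^0 = 0.3021
R = sum of terms = 0.9442

0.9442


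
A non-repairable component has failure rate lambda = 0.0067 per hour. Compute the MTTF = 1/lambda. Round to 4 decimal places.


lambda = 0.0067
MTTF = 1 / 0.0067
MTTF = 149.2537

149.2537


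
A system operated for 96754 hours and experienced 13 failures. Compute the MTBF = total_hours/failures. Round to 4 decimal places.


total_hours = 96754
failures = 13
MTBF = 96754 / 13
MTBF = 7442.6154

7442.6154


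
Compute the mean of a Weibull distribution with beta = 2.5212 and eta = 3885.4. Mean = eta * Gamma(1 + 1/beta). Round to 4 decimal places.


beta = 2.5212, eta = 3885.4
1/beta = 0.3966
1 + 1/beta = 1.3966
Gamma(1.3966) = 0.8875
Mean = 3885.4 * 0.8875
Mean = 3448.1067

3448.1067


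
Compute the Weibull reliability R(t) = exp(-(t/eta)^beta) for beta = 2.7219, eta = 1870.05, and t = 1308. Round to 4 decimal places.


beta = 2.7219, eta = 1870.05, t = 1308
t/eta = 1308 / 1870.05 = 0.6994
(t/eta)^beta = 0.6994^2.7219 = 0.378
R(t) = exp(-0.378)
R(t) = 0.6853

0.6853


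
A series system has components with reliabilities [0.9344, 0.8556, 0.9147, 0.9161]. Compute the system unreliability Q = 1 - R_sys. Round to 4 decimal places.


Components: [0.9344, 0.8556, 0.9147, 0.9161]
After component 1: product = 0.9344
After component 2: product = 0.7995
After component 3: product = 0.7313
After component 4: product = 0.6699
R_sys = 0.6699
Q = 1 - 0.6699 = 0.3301

0.3301


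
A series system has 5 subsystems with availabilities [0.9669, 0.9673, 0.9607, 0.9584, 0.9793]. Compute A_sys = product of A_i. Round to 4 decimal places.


Subsystems: [0.9669, 0.9673, 0.9607, 0.9584, 0.9793]
After subsystem 1 (A=0.9669): product = 0.9669
After subsystem 2 (A=0.9673): product = 0.9353
After subsystem 3 (A=0.9607): product = 0.8985
After subsystem 4 (A=0.9584): product = 0.8611
After subsystem 5 (A=0.9793): product = 0.8433
A_sys = 0.8433

0.8433


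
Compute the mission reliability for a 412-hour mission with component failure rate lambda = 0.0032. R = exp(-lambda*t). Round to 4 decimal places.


lambda = 0.0032
mission_time = 412
lambda * t = 0.0032 * 412 = 1.3184
R = exp(-1.3184)
R = 0.2676

0.2676


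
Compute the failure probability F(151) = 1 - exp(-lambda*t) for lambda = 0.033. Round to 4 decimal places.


lambda = 0.033, t = 151
lambda * t = 4.983
exp(-4.983) = 0.0069
F(t) = 1 - 0.0069
F(t) = 0.9931

0.9931


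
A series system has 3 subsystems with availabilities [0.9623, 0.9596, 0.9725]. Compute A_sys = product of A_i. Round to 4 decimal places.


Subsystems: [0.9623, 0.9596, 0.9725]
After subsystem 1 (A=0.9623): product = 0.9623
After subsystem 2 (A=0.9596): product = 0.9234
After subsystem 3 (A=0.9725): product = 0.898
A_sys = 0.898

0.898


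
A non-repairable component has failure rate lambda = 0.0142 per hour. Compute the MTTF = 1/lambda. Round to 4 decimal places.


lambda = 0.0142
MTTF = 1 / 0.0142
MTTF = 70.4225

70.4225


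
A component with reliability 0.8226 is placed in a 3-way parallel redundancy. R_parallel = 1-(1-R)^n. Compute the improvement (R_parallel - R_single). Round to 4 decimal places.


R_single = 0.8226, n = 3
1 - R_single = 0.1774
(1 - R_single)^n = 0.1774^3 = 0.0056
R_parallel = 1 - 0.0056 = 0.9944
Improvement = 0.9944 - 0.8226
Improvement = 0.1718

0.1718


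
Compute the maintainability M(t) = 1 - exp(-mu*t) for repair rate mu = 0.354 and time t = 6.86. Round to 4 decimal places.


mu = 0.354, t = 6.86
mu * t = 0.354 * 6.86 = 2.4284
exp(-2.4284) = 0.0882
M(t) = 1 - 0.0882
M(t) = 0.9118

0.9118


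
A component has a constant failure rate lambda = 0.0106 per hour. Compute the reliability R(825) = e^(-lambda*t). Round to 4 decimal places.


lambda = 0.0106
t = 825
lambda * t = 8.745
R(t) = e^(-8.745)
R(t) = 0.0002

0.0002


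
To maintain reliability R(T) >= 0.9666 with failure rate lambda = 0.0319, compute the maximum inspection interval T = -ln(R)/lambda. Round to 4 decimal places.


R_target = 0.9666
lambda = 0.0319
-ln(0.9666) = 0.034
T = 0.034 / 0.0319
T = 1.0649

1.0649


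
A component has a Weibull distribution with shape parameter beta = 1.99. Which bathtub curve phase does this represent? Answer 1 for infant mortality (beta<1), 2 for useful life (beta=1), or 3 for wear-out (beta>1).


beta = 1.99
Compare beta to 1:
beta < 1 => infant mortality (phase 1)
beta = 1 => useful life (phase 2)
beta > 1 => wear-out (phase 3)
Since beta = 1.99, this is wear-out (increasing failure rate)
Phase = 3

3


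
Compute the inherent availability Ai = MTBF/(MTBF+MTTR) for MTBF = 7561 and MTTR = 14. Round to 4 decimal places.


MTBF = 7561
MTTR = 14
MTBF + MTTR = 7575
Ai = 7561 / 7575
Ai = 0.9982

0.9982


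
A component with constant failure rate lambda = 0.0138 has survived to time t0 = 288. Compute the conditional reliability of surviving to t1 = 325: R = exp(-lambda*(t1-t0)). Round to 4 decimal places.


lambda = 0.0138
t0 = 288, t1 = 325
t1 - t0 = 37
lambda * (t1-t0) = 0.0138 * 37 = 0.5106
R = exp(-0.5106)
R = 0.6001

0.6001


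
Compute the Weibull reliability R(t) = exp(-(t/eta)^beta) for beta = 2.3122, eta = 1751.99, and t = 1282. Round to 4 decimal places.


beta = 2.3122, eta = 1751.99, t = 1282
t/eta = 1282 / 1751.99 = 0.7317
(t/eta)^beta = 0.7317^2.3122 = 0.4857
R(t) = exp(-0.4857)
R(t) = 0.6153

0.6153


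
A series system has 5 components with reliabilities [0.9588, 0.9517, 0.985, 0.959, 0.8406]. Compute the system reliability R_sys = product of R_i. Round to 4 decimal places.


Components: [0.9588, 0.9517, 0.985, 0.959, 0.8406]
After component 1 (R=0.9588): product = 0.9588
After component 2 (R=0.9517): product = 0.9125
After component 3 (R=0.985): product = 0.8988
After component 4 (R=0.959): product = 0.862
After component 5 (R=0.8406): product = 0.7246
R_sys = 0.7246

0.7246


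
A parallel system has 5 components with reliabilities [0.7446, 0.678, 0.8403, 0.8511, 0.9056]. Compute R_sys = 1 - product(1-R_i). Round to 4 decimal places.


Components: [0.7446, 0.678, 0.8403, 0.8511, 0.9056]
(1 - 0.7446) = 0.2554, running product = 0.2554
(1 - 0.678) = 0.322, running product = 0.0822
(1 - 0.8403) = 0.1597, running product = 0.0131
(1 - 0.8511) = 0.1489, running product = 0.002
(1 - 0.9056) = 0.0944, running product = 0.0002
Product of (1-R_i) = 0.0002
R_sys = 1 - 0.0002 = 0.9998

0.9998


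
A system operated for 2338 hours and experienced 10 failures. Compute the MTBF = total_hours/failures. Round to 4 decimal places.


total_hours = 2338
failures = 10
MTBF = 2338 / 10
MTBF = 233.8

233.8


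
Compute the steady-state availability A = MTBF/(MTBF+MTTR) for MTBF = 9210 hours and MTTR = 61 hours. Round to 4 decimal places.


MTBF = 9210
MTTR = 61
MTBF + MTTR = 9271
A = 9210 / 9271
A = 0.9934

0.9934


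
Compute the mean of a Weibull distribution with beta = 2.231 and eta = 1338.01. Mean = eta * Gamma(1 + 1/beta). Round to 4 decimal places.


beta = 2.231, eta = 1338.01
1/beta = 0.4482
1 + 1/beta = 1.4482
Gamma(1.4482) = 0.8857
Mean = 1338.01 * 0.8857
Mean = 1185.0493

1185.0493


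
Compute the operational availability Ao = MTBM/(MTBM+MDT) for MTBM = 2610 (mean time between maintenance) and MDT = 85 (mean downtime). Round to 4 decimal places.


MTBM = 2610
MDT = 85
MTBM + MDT = 2695
Ao = 2610 / 2695
Ao = 0.9685

0.9685


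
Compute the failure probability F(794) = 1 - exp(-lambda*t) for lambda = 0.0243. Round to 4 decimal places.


lambda = 0.0243, t = 794
lambda * t = 19.2942
exp(-19.2942) = 0.0
F(t) = 1 - 0.0
F(t) = 1.0

1.0


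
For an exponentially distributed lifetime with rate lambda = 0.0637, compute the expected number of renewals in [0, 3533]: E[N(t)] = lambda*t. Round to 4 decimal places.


lambda = 0.0637
t = 3533
E[N(t)] = lambda * t
E[N(t)] = 0.0637 * 3533
E[N(t)] = 225.0521

225.0521


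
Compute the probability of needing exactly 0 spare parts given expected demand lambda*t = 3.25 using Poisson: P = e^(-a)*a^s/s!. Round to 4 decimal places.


a = 3.25, s = 0
e^(-a) = e^(-3.25) = 0.0388
a^s = 3.25^0 = 1.0
s! = 1
P = 0.0388 * 1.0 / 1
P = 0.0388

0.0388


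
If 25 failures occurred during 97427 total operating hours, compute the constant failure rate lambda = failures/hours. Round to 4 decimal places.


failures = 25
total_hours = 97427
lambda = 25 / 97427
lambda = 0.0003

0.0003


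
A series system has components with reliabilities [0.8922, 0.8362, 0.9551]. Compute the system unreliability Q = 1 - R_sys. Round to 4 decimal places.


Components: [0.8922, 0.8362, 0.9551]
After component 1: product = 0.8922
After component 2: product = 0.7461
After component 3: product = 0.7126
R_sys = 0.7126
Q = 1 - 0.7126 = 0.2874

0.2874


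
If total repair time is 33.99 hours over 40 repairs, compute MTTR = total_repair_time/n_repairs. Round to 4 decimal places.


total_repair_time = 33.99
n_repairs = 40
MTTR = 33.99 / 40
MTTR = 0.8498

0.8498


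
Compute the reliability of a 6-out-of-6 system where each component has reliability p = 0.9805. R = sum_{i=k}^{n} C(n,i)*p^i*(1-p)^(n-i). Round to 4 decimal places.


k = 6, n = 6, p = 0.9805
i=6: C(6,6)=1 * 0.9805^6 * 0.0195^0 = 0.8886
R = sum of terms = 0.8886

0.8886


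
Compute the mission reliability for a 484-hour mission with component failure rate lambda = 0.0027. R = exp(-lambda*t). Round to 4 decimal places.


lambda = 0.0027
mission_time = 484
lambda * t = 0.0027 * 484 = 1.3068
R = exp(-1.3068)
R = 0.2707

0.2707


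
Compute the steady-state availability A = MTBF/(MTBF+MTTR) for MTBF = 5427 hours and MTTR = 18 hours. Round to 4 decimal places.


MTBF = 5427
MTTR = 18
MTBF + MTTR = 5445
A = 5427 / 5445
A = 0.9967

0.9967


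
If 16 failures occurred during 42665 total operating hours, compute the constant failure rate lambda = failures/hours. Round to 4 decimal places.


failures = 16
total_hours = 42665
lambda = 16 / 42665
lambda = 0.0004

0.0004
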